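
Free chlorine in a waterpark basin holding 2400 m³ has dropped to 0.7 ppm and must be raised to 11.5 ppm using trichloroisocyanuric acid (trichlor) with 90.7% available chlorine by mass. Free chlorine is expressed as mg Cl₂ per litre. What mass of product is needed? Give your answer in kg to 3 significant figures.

28.6 kg

Volume: 2400 m³ = 2,400,000 L.
Chlorine deficit: 11.5 − 0.7 = 10.8 ppm = 10.8 mg/L as Cl₂.
Cl₂ equivalent needed: 10.8 mg/L × 2,400,000 L = 25,920,000 mg = 25,920 g.
Product at 90.7% available chlorine: 25,920 / 0.907 = 28,580 g.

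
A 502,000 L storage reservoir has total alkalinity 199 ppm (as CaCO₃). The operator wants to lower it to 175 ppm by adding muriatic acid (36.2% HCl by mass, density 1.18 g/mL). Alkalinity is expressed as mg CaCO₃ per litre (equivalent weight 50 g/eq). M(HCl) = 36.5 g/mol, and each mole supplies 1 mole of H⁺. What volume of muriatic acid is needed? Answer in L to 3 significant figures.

20.6 L

Alkalinity to neutralize: (199 − 175) = 24 mg/L as CaCO₃ × 502,000 L = 12,050 g as CaCO₃.
Equivalents of H⁺ required: 12,050 ÷ 50 g/eq = 241 eq = 241 mol HCl.
Mass of HCl: 241 × 36.5 = 8795 g.
Mass of 36.2% solution: 8795 / 0.362 = 24,300 g.
Volume: 24,300 g ÷ 1.18 g/mL = 20,590 mL.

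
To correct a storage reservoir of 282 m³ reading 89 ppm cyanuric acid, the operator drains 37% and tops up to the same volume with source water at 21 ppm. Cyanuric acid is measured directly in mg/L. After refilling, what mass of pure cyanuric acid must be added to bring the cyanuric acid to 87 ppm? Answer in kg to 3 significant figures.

6.53 kg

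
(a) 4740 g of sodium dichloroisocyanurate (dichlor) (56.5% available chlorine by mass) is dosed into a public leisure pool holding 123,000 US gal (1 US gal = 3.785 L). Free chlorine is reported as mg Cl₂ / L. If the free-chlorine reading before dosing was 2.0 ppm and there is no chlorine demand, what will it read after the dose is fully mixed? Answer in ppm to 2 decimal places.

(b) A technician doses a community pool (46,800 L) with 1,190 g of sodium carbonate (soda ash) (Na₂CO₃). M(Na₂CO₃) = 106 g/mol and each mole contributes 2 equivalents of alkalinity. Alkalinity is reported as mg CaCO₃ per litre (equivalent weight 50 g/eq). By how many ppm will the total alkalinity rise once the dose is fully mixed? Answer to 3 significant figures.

(a) Volume: 123,000 US gal × 3.785 L/gal = 465,555 L.
(a) Available chlorine delivered: 4740 g × 0.565 = 2678 g as Cl₂.
(a) Concentration rise: 2678 g / 465,555 L = 5.752 mg/L = 5.75 ppm.
(a) Final FC: 2.0 + 5.75 = 7.75 ppm.

(b) Moles of Na₂CO₃: 1,190 g ÷ 106 g/mol = 11.23 mol → 22.45 eq of alkalinity.
(b) As CaCO₃: 22.45 eq × 50 g/eq = 1123 g.
(b) Rise: 1123 g / 46,800 L × 1000 = 23.99 mg/L.

(a) 7.75 ppm; (b) 24.0 ppm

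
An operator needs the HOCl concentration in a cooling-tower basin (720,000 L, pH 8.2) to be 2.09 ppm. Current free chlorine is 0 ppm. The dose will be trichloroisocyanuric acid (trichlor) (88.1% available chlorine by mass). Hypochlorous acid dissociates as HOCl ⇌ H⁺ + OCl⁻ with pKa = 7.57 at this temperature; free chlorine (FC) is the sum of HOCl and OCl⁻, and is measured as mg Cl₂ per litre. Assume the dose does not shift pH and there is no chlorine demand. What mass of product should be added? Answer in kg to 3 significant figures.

8.99 kg

[OCl⁻]/[HOCl] = 10^(pH − pKa) = 10^(8.2 − 7.57) = 4.266; fraction as HOCl = 1/(1 + 4.266) = 0.1899.
Free chlorine required for 2.09 ppm HOCl: 2.09 / 0.1899 = 11.01 ppm.
FC to add: 11.01 − 0 = 11.01 mg/L as Cl₂.
Cl₂ equivalent: 11.01 mg/L × 720,000 L = 7924 g.
Product at 88.1% available Cl: 7924 / 0.881 = 8994 g.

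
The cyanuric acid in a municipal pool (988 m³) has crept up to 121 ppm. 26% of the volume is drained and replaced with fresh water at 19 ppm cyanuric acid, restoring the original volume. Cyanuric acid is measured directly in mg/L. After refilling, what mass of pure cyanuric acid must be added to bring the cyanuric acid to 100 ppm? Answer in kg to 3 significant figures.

5.45 kg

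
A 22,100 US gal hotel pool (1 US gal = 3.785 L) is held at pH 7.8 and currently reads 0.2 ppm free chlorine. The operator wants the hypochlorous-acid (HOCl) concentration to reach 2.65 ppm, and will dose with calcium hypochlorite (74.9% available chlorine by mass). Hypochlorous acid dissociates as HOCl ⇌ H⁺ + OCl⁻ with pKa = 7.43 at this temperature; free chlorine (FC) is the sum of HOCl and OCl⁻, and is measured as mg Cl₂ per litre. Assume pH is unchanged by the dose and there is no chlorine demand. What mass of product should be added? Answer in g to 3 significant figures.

Volume: 22,100 US gal × 3.785 L/gal = 83,648 L.
[OCl⁻]/[HOCl] = 10^(pH − pKa) = 10^(7.8 − 7.43) = 2.344; fraction as HOCl = 1/(1 + 2.344) = 0.299.
Free chlorine required for 2.65 ppm HOCl: 2.65 / 0.299 = 8.862 ppm.
FC to add: 8.862 − 0.2 = 8.662 mg/L as Cl₂.
Cl₂ equivalent: 8.662 mg/L × 83,648 L = 724.6 g.
Product at 74.9% available Cl: 724.6 / 0.749 = 967.4 g.

967 g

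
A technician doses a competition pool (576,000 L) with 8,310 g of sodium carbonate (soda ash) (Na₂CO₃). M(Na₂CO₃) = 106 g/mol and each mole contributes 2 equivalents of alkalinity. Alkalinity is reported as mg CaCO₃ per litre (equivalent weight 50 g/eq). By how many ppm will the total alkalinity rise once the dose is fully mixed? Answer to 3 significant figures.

13.6 ppm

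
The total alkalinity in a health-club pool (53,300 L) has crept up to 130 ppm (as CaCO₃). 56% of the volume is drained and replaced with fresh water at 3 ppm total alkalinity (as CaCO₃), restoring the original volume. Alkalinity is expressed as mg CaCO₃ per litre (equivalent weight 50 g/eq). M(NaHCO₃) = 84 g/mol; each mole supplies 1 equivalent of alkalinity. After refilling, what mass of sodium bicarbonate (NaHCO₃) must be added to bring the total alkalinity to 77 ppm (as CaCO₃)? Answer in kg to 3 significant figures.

1.62 kg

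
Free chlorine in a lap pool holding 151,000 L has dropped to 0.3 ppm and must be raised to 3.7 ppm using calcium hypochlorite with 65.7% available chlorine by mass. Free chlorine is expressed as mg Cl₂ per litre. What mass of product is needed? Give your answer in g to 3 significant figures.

Chlorine deficit: 3.7 − 0.3 = 3.4 ppm = 3.4 mg/L as Cl₂.
Cl₂ equivalent needed: 3.4 mg/L × 151,000 L = 513,400 mg = 513.4 g.
Product at 65.7% available chlorine: 513.4 / 0.657 = 781.4 g.

781 g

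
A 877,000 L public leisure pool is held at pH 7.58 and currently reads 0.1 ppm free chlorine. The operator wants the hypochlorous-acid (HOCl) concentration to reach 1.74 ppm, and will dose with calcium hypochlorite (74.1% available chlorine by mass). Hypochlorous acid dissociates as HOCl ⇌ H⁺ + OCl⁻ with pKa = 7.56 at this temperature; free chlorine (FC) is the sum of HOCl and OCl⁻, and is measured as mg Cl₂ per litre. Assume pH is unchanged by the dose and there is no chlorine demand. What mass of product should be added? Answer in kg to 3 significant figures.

[OCl⁻]/[HOCl] = 10^(pH − pKa) = 10^(7.58 − 7.56) = 1.047; fraction as HOCl = 1/(1 + 1.047) = 0.4885.
Free chlorine required for 1.74 ppm HOCl: 1.74 / 0.4885 = 3.562 ppm.
FC to add: 3.562 − 0.1 = 3.462 mg/L as Cl₂.
Cl₂ equivalent: 3.462 mg/L × 877,000 L = 3036 g.
Product at 74.1% available Cl: 3036 / 0.741 = 4097 g.

4.10 kg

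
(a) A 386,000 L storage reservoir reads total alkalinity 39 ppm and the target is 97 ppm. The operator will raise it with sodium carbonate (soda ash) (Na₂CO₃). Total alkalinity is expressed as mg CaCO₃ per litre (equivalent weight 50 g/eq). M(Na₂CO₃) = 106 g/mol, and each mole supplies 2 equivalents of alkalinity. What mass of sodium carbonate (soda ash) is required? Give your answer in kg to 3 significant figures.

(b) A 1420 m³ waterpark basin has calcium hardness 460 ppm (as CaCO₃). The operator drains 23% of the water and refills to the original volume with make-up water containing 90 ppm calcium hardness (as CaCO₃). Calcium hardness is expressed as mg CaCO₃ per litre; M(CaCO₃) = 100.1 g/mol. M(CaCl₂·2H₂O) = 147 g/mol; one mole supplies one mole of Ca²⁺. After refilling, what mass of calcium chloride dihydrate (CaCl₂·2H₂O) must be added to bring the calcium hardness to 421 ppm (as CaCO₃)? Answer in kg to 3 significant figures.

(a) Alkalinity to add: (97 − 39) = 58 mg/L as CaCO₃ × 386,000 L = 22,390 g as CaCO₃.
(a) Equivalents: 22,390 g ÷ 50 g/eq = 447.8 eq.
(a) Each mole of Na₂CO₃ supplies 2 eq, so 447.8 / 2 = 223.9 mol.
(a) Mass: 223.9 mol × 106 g/mol = 23,730 g.

(b) Volume: 1420 m³ = 1,420,000 L.
(b) After draining 23% and refilling: 460 × 0.77 + 90 × 0.23 = 374.9 ppm.
(b) Deficit to target: 421 − 374.9 = 46.1 mg/L.
(b) As CaCO₃: 46.1 mg/L × 1,420,000 L = 65,460 g; ÷ 100.1 = 654 mol Ca²⁺.
(b) Mass: 654 × 147 = 96,130 g.

(a) 23.7 kg; (b) 96.1 kg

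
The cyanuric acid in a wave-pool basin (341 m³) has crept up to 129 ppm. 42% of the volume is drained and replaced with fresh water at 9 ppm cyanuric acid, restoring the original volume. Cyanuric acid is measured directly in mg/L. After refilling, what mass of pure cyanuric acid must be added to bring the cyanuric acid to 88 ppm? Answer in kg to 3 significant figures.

3.21 kg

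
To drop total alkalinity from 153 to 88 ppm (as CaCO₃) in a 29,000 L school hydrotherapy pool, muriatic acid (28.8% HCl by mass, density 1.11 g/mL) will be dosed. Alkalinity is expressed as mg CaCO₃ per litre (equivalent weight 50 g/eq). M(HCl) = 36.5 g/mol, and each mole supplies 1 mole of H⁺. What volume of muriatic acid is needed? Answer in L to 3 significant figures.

Alkalinity to neutralize: (153 − 88) = 65 mg/L as CaCO₃ × 29,000 L = 1885 g as CaCO₃.
Equivalents of H⁺ required: 1885 ÷ 50 g/eq = 37.7 eq = 37.7 mol HCl.
Mass of HCl: 37.7 × 36.5 = 1376 g.
Mass of 28.8% solution: 1376 / 0.288 = 4778 g.
Volume: 4778 g ÷ 1.11 g/mL = 4304 mL.

4.30 L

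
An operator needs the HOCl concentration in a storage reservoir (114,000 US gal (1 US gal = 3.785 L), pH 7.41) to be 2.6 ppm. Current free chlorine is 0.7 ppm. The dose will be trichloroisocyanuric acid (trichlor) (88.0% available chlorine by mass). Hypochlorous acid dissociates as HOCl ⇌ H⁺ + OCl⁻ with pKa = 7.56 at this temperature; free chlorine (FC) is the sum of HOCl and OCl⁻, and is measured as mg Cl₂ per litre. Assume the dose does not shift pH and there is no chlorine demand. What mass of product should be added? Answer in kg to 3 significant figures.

1.83 kg

Volume: 114,000 US gal × 3.785 L/gal = 431,490 L.
[OCl⁻]/[HOCl] = 10^(pH − pKa) = 10^(7.41 − 7.56) = 0.7079; fraction as HOCl = 1/(1 + 0.7079) = 0.5855.
Free chlorine required for 2.6 ppm HOCl: 2.6 / 0.5855 = 4.441 ppm.
FC to add: 4.441 − 0.7 = 3.741 mg/L as Cl₂.
Cl₂ equivalent: 3.741 mg/L × 431,490 L = 1614 g.
Product at 88.0% available Cl: 1614 / 0.88 = 1834 g.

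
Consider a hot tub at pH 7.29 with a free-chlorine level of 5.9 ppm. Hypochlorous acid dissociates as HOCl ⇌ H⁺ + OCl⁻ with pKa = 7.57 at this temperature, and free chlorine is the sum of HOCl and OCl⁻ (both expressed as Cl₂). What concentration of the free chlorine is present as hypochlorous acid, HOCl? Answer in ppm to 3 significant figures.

3.87 ppm

[OCl⁻]/[HOCl] = 10^(pH − pKa) = 10^(7.29 − 7.57) = 10^-0.28 = 0.5248.
Fraction as HOCl = 1 / (1 + 0.5248) = 0.6558.
HOCl = 0.6558 × 5.9 ppm = 3.869 ppm.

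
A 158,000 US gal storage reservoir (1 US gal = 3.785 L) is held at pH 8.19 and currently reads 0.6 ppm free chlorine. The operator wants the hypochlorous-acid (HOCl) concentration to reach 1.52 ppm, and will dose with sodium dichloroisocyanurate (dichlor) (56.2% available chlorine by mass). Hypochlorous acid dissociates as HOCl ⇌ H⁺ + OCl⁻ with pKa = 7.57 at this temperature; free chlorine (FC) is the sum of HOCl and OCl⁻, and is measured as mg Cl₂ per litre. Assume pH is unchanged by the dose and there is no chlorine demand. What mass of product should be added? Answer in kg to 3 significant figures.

7.72 kg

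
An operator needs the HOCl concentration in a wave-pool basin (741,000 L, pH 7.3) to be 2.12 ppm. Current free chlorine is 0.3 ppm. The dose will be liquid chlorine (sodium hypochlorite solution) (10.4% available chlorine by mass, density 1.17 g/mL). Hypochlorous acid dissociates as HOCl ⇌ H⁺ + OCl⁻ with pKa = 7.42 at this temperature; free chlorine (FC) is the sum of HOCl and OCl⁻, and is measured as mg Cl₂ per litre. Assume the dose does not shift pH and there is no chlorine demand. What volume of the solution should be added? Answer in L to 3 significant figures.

20.9 L

[OCl⁻]/[HOCl] = 10^(pH − pKa) = 10^(7.3 − 7.42) = 0.7586; fraction as HOCl = 1/(1 + 0.7586) = 0.5686.
Free chlorine required for 2.12 ppm HOCl: 2.12 / 0.5686 = 3.728 ppm.
FC to add: 3.728 − 0.3 = 3.428 mg/L as Cl₂.
Cl₂ equivalent: 3.428 mg/L × 741,000 L = 2540 g.
Product at 10.4% available Cl: 2540 / 0.104 = 24,430 g.
Volume: 24,430 g ÷ 1.17 g/mL = 20,880 mL.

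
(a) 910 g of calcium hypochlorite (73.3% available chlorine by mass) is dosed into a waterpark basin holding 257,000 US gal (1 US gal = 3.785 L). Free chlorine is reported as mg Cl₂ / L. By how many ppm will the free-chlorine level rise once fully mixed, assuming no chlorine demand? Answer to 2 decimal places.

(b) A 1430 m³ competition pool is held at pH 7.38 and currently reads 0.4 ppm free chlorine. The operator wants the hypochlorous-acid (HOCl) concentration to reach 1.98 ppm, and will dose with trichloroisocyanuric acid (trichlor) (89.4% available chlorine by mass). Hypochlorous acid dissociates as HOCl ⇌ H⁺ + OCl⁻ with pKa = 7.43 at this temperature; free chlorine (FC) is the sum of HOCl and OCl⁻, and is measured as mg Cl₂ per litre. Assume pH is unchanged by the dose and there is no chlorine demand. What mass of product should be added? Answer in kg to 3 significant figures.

(a) 0.69 ppm; (b) 5.35 kg

(a) Volume: 257,000 US gal × 3.785 L/gal = 972,745 L.
(a) Available chlorine delivered: 910 g × 0.733 = 667 g as Cl₂.
(a) Concentration rise: 667 g / 972,745 L = 0.6857 mg/L = 0.69 ppm.

(b) Volume: 1430 m³ = 1,430,000 L.
(b) [OCl⁻]/[HOCl] = 10^(pH − pKa) = 10^(7.38 − 7.43) = 0.8913; fraction as HOCl = 1/(1 + 0.8913) = 0.5288.
(b) Free chlorine required for 1.98 ppm HOCl: 1.98 / 0.5288 = 3.745 ppm.
(b) FC to add: 3.745 − 0.4 = 3.345 mg/L as Cl₂.
(b) Cl₂ equivalent: 3.345 mg/L × 1,430,000 L = 4783 g.
(b) Product at 89.4% available Cl: 4783 / 0.894 = 5350 g.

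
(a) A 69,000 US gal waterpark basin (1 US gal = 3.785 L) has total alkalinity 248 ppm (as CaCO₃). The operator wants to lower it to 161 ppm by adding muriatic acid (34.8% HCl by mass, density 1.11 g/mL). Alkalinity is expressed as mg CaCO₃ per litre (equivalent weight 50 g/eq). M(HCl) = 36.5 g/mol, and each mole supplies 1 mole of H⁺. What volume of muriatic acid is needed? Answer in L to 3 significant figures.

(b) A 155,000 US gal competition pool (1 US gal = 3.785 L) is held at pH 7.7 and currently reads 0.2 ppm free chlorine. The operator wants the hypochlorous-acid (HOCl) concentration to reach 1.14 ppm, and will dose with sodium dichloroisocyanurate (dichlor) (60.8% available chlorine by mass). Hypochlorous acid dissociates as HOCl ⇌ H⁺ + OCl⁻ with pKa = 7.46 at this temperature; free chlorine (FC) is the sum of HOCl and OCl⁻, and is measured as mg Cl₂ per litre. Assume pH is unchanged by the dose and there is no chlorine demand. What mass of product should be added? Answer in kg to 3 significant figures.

(a) Volume: 69,000 US gal × 3.785 L/gal = 261,165 L.
(a) Alkalinity to neutralize: (248 − 161) = 87 mg/L as CaCO₃ × 261,165 L = 22,720 g as CaCO₃.
(a) Equivalents of H⁺ required: 22,720 ÷ 50 g/eq = 454.4 eq = 454.4 mol HCl.
(a) Mass of HCl: 454.4 × 36.5 = 16,590 g.
(a) Mass of 34.8% solution: 16,590 / 0.348 = 47,660 g.
(a) Volume: 47,660 g ÷ 1.11 g/mL = 42,940 mL.

(b) Volume: 155,000 US gal × 3.785 L/gal = 586,675 L.
(b) [OCl⁻]/[HOCl] = 10^(pH − pKa) = 10^(7.7 − 7.46) = 1.738; fraction as HOCl = 1/(1 + 1.738) = 0.3653.
(b) Free chlorine required for 1.14 ppm HOCl: 1.14 / 0.3653 = 3.121 ppm.
(b) FC to add: 3.121 − 0.2 = 2.921 mg/L as Cl₂.
(b) Cl₂ equivalent: 2.921 mg/L × 586,675 L = 1714 g.
(b) Product at 60.8% available Cl: 1714 / 0.608 = 2819 g.

(a) 42.9 L; (b) 2.82 kg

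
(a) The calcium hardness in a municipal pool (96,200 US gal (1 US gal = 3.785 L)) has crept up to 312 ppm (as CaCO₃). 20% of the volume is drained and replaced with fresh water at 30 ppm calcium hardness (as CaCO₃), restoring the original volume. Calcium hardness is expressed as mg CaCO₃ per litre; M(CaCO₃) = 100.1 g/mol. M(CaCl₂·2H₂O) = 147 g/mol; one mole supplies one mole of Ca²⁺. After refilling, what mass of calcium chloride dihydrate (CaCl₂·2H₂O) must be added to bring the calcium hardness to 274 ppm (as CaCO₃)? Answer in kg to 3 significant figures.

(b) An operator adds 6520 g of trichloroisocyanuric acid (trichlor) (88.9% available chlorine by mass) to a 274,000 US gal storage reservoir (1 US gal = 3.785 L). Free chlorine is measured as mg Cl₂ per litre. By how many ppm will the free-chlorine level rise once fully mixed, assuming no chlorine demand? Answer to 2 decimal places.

(a) 9.84 kg; (b) 5.59 ppm

(a) Volume: 96,200 US gal × 3.785 L/gal = 364,117 L.
(a) After draining 20% and refilling: 312 × 0.80 + 30 × 0.20 = 255.6 ppm.
(a) Deficit to target: 274 − 255.6 = 18.4 mg/L.
(a) As CaCO₃: 18.4 mg/L × 364,117 L = 6700 g; ÷ 100.1 = 66.93 mol Ca²⁺.
(a) Mass: 66.93 × 147 = 9839 g.

(b) Volume: 274,000 US gal × 3.785 L/gal = 1,037,090 L.
(b) Available chlorine delivered: 6520 g × 0.889 = 5796 g as Cl₂.
(b) Concentration rise: 5796 g / 1,037,090 L = 5.589 mg/L = 5.59 ppm.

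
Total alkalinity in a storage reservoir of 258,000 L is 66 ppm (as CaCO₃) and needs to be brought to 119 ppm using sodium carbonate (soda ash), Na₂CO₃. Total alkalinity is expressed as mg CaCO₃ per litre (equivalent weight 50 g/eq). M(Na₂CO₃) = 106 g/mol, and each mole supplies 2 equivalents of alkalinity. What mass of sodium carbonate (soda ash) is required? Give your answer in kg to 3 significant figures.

14.5 kg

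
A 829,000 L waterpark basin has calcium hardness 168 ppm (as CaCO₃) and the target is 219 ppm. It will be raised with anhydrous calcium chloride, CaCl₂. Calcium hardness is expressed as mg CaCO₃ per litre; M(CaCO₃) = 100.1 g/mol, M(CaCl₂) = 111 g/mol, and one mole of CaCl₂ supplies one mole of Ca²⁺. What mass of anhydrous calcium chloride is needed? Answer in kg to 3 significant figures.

Hardness to add: (219 − 168) = 51 mg/L as CaCO₃ × 829,000 L = 42,280 g as CaCO₃.
Moles of Ca²⁺ (1 mol Ca²⁺ ≡ 1 mol CaCO₃): 42,280 / 100.1 g/mol = 422.4 mol.
Mass of CaCl₂: 422.4 × 111 = 46,880 g.

46.9 kg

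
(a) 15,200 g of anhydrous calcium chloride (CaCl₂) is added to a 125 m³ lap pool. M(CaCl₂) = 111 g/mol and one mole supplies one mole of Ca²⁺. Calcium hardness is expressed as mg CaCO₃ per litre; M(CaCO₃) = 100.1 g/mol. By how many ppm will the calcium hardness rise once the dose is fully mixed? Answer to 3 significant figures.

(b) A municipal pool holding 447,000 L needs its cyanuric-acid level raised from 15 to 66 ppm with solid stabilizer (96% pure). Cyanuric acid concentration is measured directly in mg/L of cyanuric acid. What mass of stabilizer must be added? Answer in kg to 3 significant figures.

(a) Volume: 125 m³ = 125,000 L.
(a) Moles of Ca²⁺: 15,200 g ÷ 111 g/mol = 136.9 mol.
(a) As CaCO₃: 136.9 mol × 100.1 g/mol = 13,710 g.
(a) Rise: 13,710 g / 125,000 L × 1000 = 109.7 mg/L.

(b) CYA to add: (66 − 15) = 51 mg/L × 447,000 L = 22,800 g cyanuric acid.
(b) At 96% purity: 22,800 / 0.96 = 23,750 g product.

(a) 110 ppm; (b) 23.7 kg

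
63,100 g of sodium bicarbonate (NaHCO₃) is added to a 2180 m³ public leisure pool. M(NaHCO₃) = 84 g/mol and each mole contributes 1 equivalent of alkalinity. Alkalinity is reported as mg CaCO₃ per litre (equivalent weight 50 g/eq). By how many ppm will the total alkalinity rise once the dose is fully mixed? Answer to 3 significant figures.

17.2 ppm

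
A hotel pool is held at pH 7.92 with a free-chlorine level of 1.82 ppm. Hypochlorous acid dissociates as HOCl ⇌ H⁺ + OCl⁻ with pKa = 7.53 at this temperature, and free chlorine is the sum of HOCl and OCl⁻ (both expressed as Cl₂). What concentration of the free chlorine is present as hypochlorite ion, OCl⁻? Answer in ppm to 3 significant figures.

1.29 ppm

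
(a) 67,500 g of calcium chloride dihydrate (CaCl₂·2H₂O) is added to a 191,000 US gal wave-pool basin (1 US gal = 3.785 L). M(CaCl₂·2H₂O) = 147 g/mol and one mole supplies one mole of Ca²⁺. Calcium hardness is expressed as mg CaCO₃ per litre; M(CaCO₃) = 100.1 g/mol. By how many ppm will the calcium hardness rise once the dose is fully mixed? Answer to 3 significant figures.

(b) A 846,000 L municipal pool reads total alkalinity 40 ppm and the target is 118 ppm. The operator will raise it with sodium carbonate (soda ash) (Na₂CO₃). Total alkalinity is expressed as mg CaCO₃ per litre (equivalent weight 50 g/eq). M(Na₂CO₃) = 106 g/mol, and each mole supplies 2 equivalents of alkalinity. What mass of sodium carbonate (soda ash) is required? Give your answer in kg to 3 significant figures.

(a) 63.6 ppm; (b) 69.9 kg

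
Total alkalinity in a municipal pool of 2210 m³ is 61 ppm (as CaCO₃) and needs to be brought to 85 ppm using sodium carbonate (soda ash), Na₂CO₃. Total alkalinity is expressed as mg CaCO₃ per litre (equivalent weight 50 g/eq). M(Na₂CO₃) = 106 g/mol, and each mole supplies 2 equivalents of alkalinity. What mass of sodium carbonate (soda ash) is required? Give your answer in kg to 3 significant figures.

56.2 kg

Volume: 2210 m³ = 2,210,000 L.
Alkalinity to add: (85 − 61) = 24 mg/L as CaCO₃ × 2,210,000 L = 53,040 g as CaCO₃.
Equivalents: 53,040 g ÷ 50 g/eq = 1061 eq.
Each mole of Na₂CO₃ supplies 2 eq, so 1061 / 2 = 530.4 mol.
Mass: 530.4 mol × 106 g/mol = 56,220 g.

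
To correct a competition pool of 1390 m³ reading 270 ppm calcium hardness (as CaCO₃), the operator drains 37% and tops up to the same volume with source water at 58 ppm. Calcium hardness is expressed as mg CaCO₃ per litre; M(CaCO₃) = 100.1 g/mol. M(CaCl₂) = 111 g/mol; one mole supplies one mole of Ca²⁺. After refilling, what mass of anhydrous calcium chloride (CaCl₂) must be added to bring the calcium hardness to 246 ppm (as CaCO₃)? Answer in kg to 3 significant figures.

83.9 kg

Volume: 1390 m³ = 1,390,000 L.
After draining 37% and refilling: 270 × 0.63 + 58 × 0.37 = 191.56 ppm.
Deficit to target: 246 − 191.56 = 54.44 mg/L.
As CaCO₃: 54.44 mg/L × 1,390,000 L = 75,670 g; ÷ 100.1 = 756 mol Ca²⁺.
Mass: 756 × 111 = 83,910 g.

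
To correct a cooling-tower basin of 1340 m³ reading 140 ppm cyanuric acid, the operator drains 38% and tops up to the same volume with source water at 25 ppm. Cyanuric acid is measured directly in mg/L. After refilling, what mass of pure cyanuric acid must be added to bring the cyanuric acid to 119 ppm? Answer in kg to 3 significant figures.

30.4 kg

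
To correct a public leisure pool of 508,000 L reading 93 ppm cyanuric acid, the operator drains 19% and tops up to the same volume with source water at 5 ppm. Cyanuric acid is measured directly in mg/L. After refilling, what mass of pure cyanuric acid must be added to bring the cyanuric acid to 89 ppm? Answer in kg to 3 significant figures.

6.46 kg

After draining 19% and refilling: 93 × 0.81 + 5 × 0.19 = 76.28 ppm.
Deficit to target: 89 − 76.28 = 12.72 mg/L.
Mass: 12.72 mg/L × 508,000 L = 6462 g cyanuric acid.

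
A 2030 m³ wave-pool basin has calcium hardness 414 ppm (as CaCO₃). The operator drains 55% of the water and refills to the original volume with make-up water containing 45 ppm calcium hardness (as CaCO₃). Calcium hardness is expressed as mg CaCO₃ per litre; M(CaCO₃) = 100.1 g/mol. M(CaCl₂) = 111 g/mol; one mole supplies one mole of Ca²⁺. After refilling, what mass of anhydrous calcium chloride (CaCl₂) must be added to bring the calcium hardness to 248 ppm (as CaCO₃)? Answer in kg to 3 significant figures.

Volume: 2030 m³ = 2,030,000 L.
After draining 55% and refilling: 414 × 0.45 + 45 × 0.55 = 211.05 ppm.
Deficit to target: 248 − 211.05 = 36.95 mg/L.
As CaCO₃: 36.95 mg/L × 2,030,000 L = 75,010 g; ÷ 100.1 = 749.3 mol Ca²⁺.
Mass: 749.3 × 111 = 83,180 g.

83.2 kg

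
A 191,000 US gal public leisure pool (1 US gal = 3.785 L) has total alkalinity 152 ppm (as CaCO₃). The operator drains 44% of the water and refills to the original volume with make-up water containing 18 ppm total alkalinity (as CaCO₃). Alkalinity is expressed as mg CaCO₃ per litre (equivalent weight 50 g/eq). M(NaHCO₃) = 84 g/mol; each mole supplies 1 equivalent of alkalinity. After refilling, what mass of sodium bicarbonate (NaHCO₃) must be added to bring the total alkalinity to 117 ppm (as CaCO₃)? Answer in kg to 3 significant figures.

29.1 kg

Volume: 191,000 US gal × 3.785 L/gal = 722,935 L.
After draining 44% and refilling: 152 × 0.56 + 18 × 0.44 = 93.04 ppm.
Deficit to target: 117 − 93.04 = 23.96 mg/L.
As CaCO₃: 23.96 mg/L × 722,935 L = 17,320 g; ÷ 50 g/eq ÷ 1 = 346.4 mol NaHCO₃.
Mass: 346.4 × 84 = 29,100 g.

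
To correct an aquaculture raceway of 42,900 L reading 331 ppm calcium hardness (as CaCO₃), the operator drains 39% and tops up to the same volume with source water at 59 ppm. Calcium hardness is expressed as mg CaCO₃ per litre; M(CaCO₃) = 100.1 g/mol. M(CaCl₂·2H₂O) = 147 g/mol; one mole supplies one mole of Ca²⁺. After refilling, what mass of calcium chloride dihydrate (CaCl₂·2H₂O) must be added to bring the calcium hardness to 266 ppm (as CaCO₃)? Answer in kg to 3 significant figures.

2.59 kg

After draining 39% and refilling: 331 × 0.61 + 59 × 0.39 = 224.92 ppm.
Deficit to target: 266 − 224.92 = 41.08 mg/L.
As CaCO₃: 41.08 mg/L × 42,900 L = 1762 g; ÷ 100.1 = 17.61 mol Ca²⁺.
Mass: 17.61 × 147 = 2588 g.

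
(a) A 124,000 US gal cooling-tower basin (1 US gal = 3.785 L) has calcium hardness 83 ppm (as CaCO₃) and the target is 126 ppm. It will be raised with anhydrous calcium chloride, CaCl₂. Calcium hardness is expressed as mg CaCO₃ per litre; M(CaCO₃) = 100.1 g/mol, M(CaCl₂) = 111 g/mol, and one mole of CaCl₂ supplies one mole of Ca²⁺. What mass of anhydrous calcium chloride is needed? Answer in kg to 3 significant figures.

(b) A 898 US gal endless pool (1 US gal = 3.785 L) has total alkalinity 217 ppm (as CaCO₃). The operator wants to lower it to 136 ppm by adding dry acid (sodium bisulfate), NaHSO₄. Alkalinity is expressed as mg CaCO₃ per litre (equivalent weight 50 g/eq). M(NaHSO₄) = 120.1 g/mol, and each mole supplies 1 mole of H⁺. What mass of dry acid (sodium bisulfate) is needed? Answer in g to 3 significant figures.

(a) Volume: 124,000 US gal × 3.785 L/gal = 469,340 L.
(a) Hardness to add: (126 − 83) = 43 mg/L as CaCO₃ × 469,340 L = 20,180 g as CaCO₃.
(a) Moles of Ca²⁺ (1 mol Ca²⁺ ≡ 1 mol CaCO₃): 20,180 / 100.1 g/mol = 201.6 mol.
(a) Mass of CaCl₂: 201.6 × 111 = 22,380 g.

(b) Volume: 898 US gal × 3.785 L/gal = 3,399 L.
(b) Alkalinity to neutralize: (217 − 136) = 81 mg/L as CaCO₃ × 3,399 L = 275.3 g as CaCO₃.
(b) Equivalents of H⁺ required: 275.3 ÷ 50 g/eq = 5.506 eq = 5.506 mol NaHSO₄.
(b) Mass of NaHSO₄: 5.506 × 120.1 = 661.3 g.

(a) 22.4 kg; (b) 661 g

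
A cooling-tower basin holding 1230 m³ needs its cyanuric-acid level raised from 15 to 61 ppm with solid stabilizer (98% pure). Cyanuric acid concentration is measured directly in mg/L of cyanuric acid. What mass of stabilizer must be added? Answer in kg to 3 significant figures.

57.7 kg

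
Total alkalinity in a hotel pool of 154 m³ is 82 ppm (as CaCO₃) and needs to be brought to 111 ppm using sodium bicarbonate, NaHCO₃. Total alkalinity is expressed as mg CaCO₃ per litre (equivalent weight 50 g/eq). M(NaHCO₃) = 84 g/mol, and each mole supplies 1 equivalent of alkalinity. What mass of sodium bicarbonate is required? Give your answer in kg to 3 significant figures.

7.50 kg

Volume: 154 m³ = 154,000 L.
Alkalinity to add: (111 − 82) = 29 mg/L as CaCO₃ × 154,000 L = 4466 g as CaCO₃.
Equivalents: 4466 g ÷ 50 g/eq = 89.32 eq.
NaHCO₃ supplies 1 eq per mole → 89.32 mol.
Mass: 89.32 mol × 84 g/mol = 7503 g.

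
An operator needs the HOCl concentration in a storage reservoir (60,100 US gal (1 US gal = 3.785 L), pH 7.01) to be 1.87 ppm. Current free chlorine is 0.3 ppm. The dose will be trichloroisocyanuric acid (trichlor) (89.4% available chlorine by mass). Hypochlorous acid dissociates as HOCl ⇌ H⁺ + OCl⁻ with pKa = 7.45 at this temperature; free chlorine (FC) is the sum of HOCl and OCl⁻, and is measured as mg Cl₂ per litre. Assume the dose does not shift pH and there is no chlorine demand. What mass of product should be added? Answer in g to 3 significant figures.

Volume: 60,100 US gal × 3.785 L/gal = 227,478 L.
[OCl⁻]/[HOCl] = 10^(pH − pKa) = 10^(7.01 − 7.45) = 0.3631; fraction as HOCl = 1/(1 + 0.3631) = 0.7336.
Free chlorine required for 1.87 ppm HOCl: 1.87 / 0.7336 = 2.549 ppm.
FC to add: 2.549 − 0.3 = 2.249 mg/L as Cl₂.
Cl₂ equivalent: 2.249 mg/L × 227,478 L = 511.6 g.
Product at 89.4% available Cl: 511.6 / 0.894 = 572.2 g.

572 g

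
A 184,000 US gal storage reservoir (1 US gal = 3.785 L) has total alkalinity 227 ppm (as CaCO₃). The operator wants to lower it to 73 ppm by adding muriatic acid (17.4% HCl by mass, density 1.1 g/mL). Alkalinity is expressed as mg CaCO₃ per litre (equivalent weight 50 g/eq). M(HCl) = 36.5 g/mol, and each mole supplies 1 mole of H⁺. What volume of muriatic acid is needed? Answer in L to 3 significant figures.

409 L

Volume: 184,000 US gal × 3.785 L/gal = 696,440 L.
Alkalinity to neutralize: (227 − 73) = 154 mg/L as CaCO₃ × 696,440 L = 107,300 g as CaCO₃.
Equivalents of H⁺ required: 107,300 ÷ 50 g/eq = 2145 eq = 2145 mol HCl.
Mass of HCl: 2145 × 36.5 = 78,290 g.
Mass of 17.4% solution: 78,290 / 0.174 = 450,000 g.
Volume: 450,000 g ÷ 1.1 g/mL = 409,100 mL.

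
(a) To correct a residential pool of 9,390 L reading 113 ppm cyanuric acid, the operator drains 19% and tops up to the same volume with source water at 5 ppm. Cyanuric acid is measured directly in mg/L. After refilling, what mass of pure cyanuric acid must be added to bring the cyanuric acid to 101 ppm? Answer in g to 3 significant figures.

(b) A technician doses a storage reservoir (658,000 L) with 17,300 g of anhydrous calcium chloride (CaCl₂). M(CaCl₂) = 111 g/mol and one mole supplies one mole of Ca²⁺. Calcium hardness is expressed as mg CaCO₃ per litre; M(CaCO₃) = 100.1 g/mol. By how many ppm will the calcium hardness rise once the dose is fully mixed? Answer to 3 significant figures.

(a) After draining 19% and refilling: 113 × 0.81 + 5 × 0.19 = 92.48 ppm.
(a) Deficit to target: 101 − 92.48 = 8.52 mg/L.
(a) Mass: 8.52 mg/L × 9,390 L = 80 g cyanuric acid.

(b) Moles of Ca²⁺: 17,300 g ÷ 111 g/mol = 155.9 mol.
(b) As CaCO₃: 155.9 mol × 100.1 g/mol = 15,600 g.
(b) Rise: 15,600 g / 658,000 L × 1000 = 23.71 mg/L.

(a) 80.0 g; (b) 23.7 ppm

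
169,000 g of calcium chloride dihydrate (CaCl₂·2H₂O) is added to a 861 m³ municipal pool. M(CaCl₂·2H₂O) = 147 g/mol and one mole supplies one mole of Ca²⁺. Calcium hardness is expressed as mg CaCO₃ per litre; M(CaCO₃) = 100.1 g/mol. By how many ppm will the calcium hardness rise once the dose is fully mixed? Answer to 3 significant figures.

134 ppm

Volume: 861 m³ = 861,000 L.
Moles of Ca²⁺: 169,000 g ÷ 147 g/mol = 1150 mol.
As CaCO₃: 1150 mol × 100.1 g/mol = 115,100 g.
Rise: 115,100 g / 861,000 L × 1000 = 133.7 mg/L.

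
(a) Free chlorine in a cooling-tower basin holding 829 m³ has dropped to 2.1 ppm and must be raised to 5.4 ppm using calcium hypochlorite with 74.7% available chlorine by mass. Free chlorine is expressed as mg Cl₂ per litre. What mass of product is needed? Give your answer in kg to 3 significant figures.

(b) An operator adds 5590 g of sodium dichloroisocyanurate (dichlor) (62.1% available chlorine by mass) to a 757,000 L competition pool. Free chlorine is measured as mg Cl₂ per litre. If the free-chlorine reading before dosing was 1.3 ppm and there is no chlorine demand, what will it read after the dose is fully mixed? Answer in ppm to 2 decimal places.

(a) 3.66 kg; (b) 5.89 ppm

(a) Volume: 829 m³ = 829,000 L.
(a) Chlorine deficit: 5.4 − 2.1 = 3.3 ppm = 3.3 mg/L as Cl₂.
(a) Cl₂ equivalent needed: 3.3 mg/L × 829,000 L = 2,736,000 mg = 2736 g.
(a) Product at 74.7% available chlorine: 2736 / 0.747 = 3662 g.

(b) Available chlorine delivered: 5590 g × 0.621 = 3471 g as Cl₂.
(b) Concentration rise: 3471 g / 757,000 L = 4.586 mg/L = 4.59 ppm.
(b) Final FC: 1.3 + 4.59 = 5.89 ppm.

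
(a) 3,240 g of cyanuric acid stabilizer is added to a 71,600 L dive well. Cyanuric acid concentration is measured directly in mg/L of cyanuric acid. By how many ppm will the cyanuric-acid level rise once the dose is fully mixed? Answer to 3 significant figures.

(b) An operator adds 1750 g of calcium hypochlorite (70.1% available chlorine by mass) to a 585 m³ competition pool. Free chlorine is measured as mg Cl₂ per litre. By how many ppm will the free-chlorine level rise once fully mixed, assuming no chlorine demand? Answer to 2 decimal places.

(a) Rise: 3,240 g / 71,600 L × 1000 = 45.25 mg/L.

(b) Volume: 585 m³ = 585,000 L.
(b) Available chlorine delivered: 1750 g × 0.701 = 1227 g as Cl₂.
(b) Concentration rise: 1227 g / 585,000 L = 2.097 mg/L = 2.10 ppm.

(a) 45.3 ppm; (b) 2.10 ppm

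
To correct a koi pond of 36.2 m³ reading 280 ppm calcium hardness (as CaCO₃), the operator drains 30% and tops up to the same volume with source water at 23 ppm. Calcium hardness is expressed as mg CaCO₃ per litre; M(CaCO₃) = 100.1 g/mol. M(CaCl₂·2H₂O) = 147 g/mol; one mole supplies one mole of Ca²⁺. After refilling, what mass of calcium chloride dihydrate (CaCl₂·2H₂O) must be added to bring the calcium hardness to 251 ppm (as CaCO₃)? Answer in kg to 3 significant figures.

2.56 kg

Volume: 36.2 m³ = 36,200 L.
After draining 30% and refilling: 280 × 0.70 + 23 × 0.30 = 202.9 ppm.
Deficit to target: 251 − 202.9 = 48.1 mg/L.
As CaCO₃: 48.1 mg/L × 36,200 L = 1741 g; ÷ 100.1 = 17.39 mol Ca²⁺.
Mass: 17.39 × 147 = 2557 g.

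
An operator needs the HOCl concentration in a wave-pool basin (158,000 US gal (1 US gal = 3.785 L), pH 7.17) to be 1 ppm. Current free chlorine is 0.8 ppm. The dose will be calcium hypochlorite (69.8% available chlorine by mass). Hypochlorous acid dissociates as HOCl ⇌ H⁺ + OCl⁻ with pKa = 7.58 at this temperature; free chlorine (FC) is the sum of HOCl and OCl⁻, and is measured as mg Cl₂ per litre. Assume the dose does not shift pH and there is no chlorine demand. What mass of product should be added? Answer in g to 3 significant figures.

Volume: 158,000 US gal × 3.785 L/gal = 598,030 L.
[OCl⁻]/[HOCl] = 10^(pH − pKa) = 10^(7.17 − 7.58) = 0.389; fraction as HOCl = 1/(1 + 0.389) = 0.7199.
Free chlorine required for 1 ppm HOCl: 1 / 0.7199 = 1.389 ppm.
FC to add: 1.389 − 0.8 = 0.589 mg/L as Cl₂.
Cl₂ equivalent: 0.589 mg/L × 598,030 L = 352.3 g.
Product at 69.8% available Cl: 352.3 / 0.698 = 504.7 g.

505 g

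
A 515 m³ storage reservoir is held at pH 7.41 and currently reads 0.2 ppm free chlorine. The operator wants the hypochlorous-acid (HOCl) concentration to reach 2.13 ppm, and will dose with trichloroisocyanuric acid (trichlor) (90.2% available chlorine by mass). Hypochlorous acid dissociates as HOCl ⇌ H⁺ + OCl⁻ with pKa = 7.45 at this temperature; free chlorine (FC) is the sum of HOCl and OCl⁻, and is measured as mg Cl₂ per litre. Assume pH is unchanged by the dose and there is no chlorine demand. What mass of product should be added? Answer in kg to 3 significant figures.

2.21 kg

Volume: 515 m³ = 515,000 L.
[OCl⁻]/[HOCl] = 10^(pH − pKa) = 10^(7.41 − 7.45) = 0.912; fraction as HOCl = 1/(1 + 0.912) = 0.523.
Free chlorine required for 2.13 ppm HOCl: 2.13 / 0.523 = 4.073 ppm.
FC to add: 4.073 − 0.2 = 3.873 mg/L as Cl₂.
Cl₂ equivalent: 3.873 mg/L × 515,000 L = 1994 g.
Product at 90.2% available Cl: 1994 / 0.902 = 2211 g.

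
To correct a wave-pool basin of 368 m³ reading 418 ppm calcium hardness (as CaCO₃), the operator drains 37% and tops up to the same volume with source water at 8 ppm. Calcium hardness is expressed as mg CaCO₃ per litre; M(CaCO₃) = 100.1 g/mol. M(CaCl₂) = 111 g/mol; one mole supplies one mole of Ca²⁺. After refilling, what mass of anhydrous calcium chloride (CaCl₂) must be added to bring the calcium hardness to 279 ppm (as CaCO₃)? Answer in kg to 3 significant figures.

Volume: 368 m³ = 368,000 L.
After draining 37% and refilling: 418 × 0.63 + 8 × 0.37 = 266.3 ppm.
Deficit to target: 279 − 266.3 = 12.7 mg/L.
As CaCO₃: 12.7 mg/L × 368,000 L = 4674 g; ÷ 100.1 = 46.69 mol Ca²⁺.
Mass: 46.69 × 111 = 5183 g.

5.18 kg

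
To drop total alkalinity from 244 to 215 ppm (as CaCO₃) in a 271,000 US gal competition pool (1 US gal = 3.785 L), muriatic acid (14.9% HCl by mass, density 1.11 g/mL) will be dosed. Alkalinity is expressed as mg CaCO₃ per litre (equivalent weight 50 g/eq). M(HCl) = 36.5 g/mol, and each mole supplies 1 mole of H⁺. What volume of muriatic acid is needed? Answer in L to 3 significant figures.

131 L

Volume: 271,000 US gal × 3.785 L/gal = 1,025,735 L.
Alkalinity to neutralize: (244 − 215) = 29 mg/L as CaCO₃ × 1,025,735 L = 29,750 g as CaCO₃.
Equivalents of H⁺ required: 29,750 ÷ 50 g/eq = 594.9 eq = 594.9 mol HCl.
Mass of HCl: 594.9 × 36.5 = 21,710 g.
Mass of 14.9% solution: 21,710 / 0.149 = 145,700 g.
Volume: 145,700 g ÷ 1.11 g/mL = 131,300 mL.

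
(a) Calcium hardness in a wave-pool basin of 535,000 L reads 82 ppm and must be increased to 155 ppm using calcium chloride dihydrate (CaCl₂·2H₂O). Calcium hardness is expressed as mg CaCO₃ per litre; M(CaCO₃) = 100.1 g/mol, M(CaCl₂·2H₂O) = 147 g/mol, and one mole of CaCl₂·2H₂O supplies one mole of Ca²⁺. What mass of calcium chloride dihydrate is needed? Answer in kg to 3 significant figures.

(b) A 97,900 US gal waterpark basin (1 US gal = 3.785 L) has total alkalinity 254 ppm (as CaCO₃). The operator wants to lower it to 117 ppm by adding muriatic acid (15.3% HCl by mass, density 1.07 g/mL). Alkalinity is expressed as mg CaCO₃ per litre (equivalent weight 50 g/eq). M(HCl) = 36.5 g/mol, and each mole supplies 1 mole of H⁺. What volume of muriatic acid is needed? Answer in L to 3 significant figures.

(a) Hardness to add: (155 − 82) = 73 mg/L as CaCO₃ × 535,000 L = 39,060 g as CaCO₃.
(a) Moles of Ca²⁺ (1 mol Ca²⁺ ≡ 1 mol CaCO₃): 39,060 / 100.1 g/mol = 390.2 mol.
(a) Mass of CaCl₂·2H₂O: 390.2 × 147 = 57,350 g.

(b) Volume: 97,900 US gal × 3.785 L/gal = 370,552 L.
(b) Alkalinity to neutralize: (254 − 117) = 137 mg/L as CaCO₃ × 370,552 L = 50,770 g as CaCO₃.
(b) Equivalents of H⁺ required: 50,770 ÷ 50 g/eq = 1015 eq = 1015 mol HCl.
(b) Mass of HCl: 1015 × 36.5 = 37,060 g.
(b) Mass of 15.3% solution: 37,060 / 0.153 = 242,200 g.
(b) Volume: 242,200 g ÷ 1.07 g/mL = 226,400 mL.

(a) 57.4 kg; (b) 226 L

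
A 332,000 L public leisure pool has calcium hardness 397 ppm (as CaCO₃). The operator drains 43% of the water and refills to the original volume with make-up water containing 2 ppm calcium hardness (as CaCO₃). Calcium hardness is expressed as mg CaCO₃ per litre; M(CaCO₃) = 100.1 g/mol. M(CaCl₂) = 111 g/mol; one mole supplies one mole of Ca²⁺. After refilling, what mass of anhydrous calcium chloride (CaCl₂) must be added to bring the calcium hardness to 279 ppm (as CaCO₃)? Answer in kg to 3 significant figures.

19.1 kg

After draining 43% and refilling: 397 × 0.57 + 2 × 0.43 = 227.15 ppm.
Deficit to target: 279 − 227.15 = 51.85 mg/L.
As CaCO₃: 51.85 mg/L × 332,000 L = 17,210 g; ÷ 100.1 = 172 mol Ca²⁺.
Mass: 172 × 111 = 19,090 g.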